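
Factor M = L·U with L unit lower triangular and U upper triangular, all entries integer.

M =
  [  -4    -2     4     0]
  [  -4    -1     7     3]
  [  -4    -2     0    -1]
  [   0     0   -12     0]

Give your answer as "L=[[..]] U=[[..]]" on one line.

  R1 -= 1·R0 → [0,1,3,3]
  R2 -= 1·R0 → [0,0,-4,-1]
  R3 -= 0·R0 → [0,0,-12,0]
  R2 -= 0·R1 → [0,0,-4,-1]
  R3 -= 0·R1 → [0,0,-12,0]
  R3 -= 3·R2 → [0,0,0,3]

L=[[1,0,0,0],[1,1,0,0],[1,0,1,0],[0,0,3,1]] U=[[-4,-2,4,0],[0,1,3,3],[0,0,-4,-1],[0,0,0,3]]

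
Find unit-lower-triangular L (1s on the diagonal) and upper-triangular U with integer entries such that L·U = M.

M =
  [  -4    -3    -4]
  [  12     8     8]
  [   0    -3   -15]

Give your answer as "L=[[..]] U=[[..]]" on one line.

  R1 -= -3·R0 → [0,-1,-4]
  R2 -= 0·R0 → [0,-3,-15]
  R2 -= 3·R1 → [0,0,-3]

L=[[1,0,0],[-3,1,0],[0,3,1]] U=[[-4,-3,-4],[0,-1,-4],[0,0,-3]]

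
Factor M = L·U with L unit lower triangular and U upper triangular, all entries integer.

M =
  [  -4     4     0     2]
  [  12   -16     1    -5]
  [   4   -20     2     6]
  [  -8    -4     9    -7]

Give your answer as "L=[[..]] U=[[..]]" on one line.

L=[[1,0,0,0],[-3,1,0,0],[-1,4,1,0],[2,3,-3,1]] U=[[-4,4,0,2],[0,-4,1,1],[0,0,-2,4],[0,0,0,-2]]

  row1 -= -3·row0 → [0,-4,1,1]
  row2 -= -1·row0 → [0,-16,2,8]
  row3 -= 2·row0 → [0,-12,9,-11]
  row2 -= 4·row1 → [0,0,-2,4]
  row3 -= 3·row1 → [0,0,6,-14]
  row3 -= -3·row2 → [0,0,0,-2]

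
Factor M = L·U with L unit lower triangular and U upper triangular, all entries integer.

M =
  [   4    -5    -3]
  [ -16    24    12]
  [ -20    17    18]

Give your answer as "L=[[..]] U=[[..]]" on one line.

  r1 -= -4·r0 → [0,4,0]
  r2 -= -5·r0 → [0,-8,3]
  r2 -= -2·r1 → [0,0,3]

L=[[1,0,0],[-4,1,0],[-5,-2,1]] U=[[4,-5,-3],[0,4,0],[0,0,3]]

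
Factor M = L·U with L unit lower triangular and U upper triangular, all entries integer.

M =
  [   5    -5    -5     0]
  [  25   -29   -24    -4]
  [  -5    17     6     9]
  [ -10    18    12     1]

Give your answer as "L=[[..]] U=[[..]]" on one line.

  R1 -= 5·R0 → [0,-4,1,-4]
  R2 -= -1·R0 → [0,12,1,9]
  R3 -= -2·R0 → [0,8,2,1]
  R2 -= -3·R1 → [0,0,4,-3]
  R3 -= -2·R1 → [0,0,4,-7]
  R3 -= 1·R2 → [0,0,0,-4]

L=[[1,0,0,0],[5,1,0,0],[-1,-3,1,0],[-2,-2,1,1]] U=[[5,-5,-5,0],[0,-4,1,-4],[0,0,4,-3],[0,0,0,-4]]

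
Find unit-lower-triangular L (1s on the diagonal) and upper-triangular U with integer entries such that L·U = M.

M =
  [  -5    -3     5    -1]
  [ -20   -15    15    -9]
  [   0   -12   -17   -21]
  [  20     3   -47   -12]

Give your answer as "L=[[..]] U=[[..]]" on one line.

  R1 -= 4·R0 → [0,-3,-5,-5]
  R2 -= 0·R0 → [0,-12,-17,-21]
  R3 -= -4·R0 → [0,-9,-27,-16]
  R2 -= 4·R1 → [0,0,3,-1]
  R3 -= 3·R1 → [0,0,-12,-1]
  R3 -= -4·R2 → [0,0,0,-5]

L=[[1,0,0,0],[4,1,0,0],[0,4,1,0],[-4,3,-4,1]] U=[[-5,-3,5,-1],[0,-3,-5,-5],[0,0,3,-1],[0,0,0,-5]]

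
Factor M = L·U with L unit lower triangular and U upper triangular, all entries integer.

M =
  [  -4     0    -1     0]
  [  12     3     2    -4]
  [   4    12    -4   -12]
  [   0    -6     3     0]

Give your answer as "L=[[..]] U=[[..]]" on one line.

L=[[1,0,0,0],[-3,1,0,0],[-1,4,1,0],[0,-2,-1,1]] U=[[-4,0,-1,0],[0,3,-1,-4],[0,0,-1,4],[0,0,0,-4]]

  r1 -= -3·r0 → [0,3,-1,-4]
  r2 -= -1·r0 → [0,12,-5,-12]
  r3 -= 0·r0 → [0,-6,3,0]
  r2 -= 4·r1 → [0,0,-1,4]
  r3 -= -2·r1 → [0,0,1,-8]
  r3 -= -1·r2 → [0,0,0,-4]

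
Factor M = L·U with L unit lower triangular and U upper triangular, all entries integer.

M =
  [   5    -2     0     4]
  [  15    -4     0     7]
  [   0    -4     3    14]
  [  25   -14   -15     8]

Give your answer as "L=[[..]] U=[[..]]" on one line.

  row1 -= 3·row0 → [0,2,0,-5]
  row2 -= 0·row0 → [0,-4,3,14]
  row3 -= 5·row0 → [0,-4,-15,-12]
  row2 -= -2·row1 → [0,0,3,4]
  row3 -= -2·row1 → [0,0,-15,-22]
  row3 -= -5·row2 → [0,0,0,-2]

L=[[1,0,0,0],[3,1,0,0],[0,-2,1,0],[5,-2,-5,1]] U=[[5,-2,0,4],[0,2,0,-5],[0,0,3,4],[0,0,0,-2]]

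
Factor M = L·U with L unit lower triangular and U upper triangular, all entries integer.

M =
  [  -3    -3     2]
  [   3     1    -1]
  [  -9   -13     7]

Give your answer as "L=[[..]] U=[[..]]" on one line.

  R1 -= -1·R0 → [0,-2,1]
  R2 -= 3·R0 → [0,-4,1]
  R2 -= 2·R1 → [0,0,-1]

L=[[1,0,0],[-1,1,0],[3,2,1]] U=[[-3,-3,2],[0,-2,1],[0,0,-1]]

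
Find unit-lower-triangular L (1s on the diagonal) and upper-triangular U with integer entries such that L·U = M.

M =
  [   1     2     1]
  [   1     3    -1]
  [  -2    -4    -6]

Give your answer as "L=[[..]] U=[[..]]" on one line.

L=[[1,0,0],[1,1,0],[-2,0,1]] U=[[1,2,1],[0,1,-2],[0,0,-4]]

  r1 -= 1·r0 → [0,1,-2]
  r2 -= -2·r0 → [0,0,-4]
  r2 -= 0·r1 → [0,0,-4]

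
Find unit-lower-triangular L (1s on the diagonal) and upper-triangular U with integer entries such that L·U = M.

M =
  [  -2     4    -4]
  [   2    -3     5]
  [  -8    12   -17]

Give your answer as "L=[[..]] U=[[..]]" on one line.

  R1 -= -1·R0 → [0,1,1]
  R2 -= 4·R0 → [0,-4,-1]
  R2 -= -4·R1 → [0,0,3]

L=[[1,0,0],[-1,1,0],[4,-4,1]] U=[[-2,4,-4],[0,1,1],[0,0,3]]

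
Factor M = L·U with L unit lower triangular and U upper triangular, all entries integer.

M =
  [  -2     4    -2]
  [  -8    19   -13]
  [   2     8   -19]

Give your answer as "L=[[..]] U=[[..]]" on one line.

  R1 -= 4·R0 → [0,3,-5]
  R2 -= -1·R0 → [0,12,-21]
  R2 -= 4·R1 → [0,0,-1]

L=[[1,0,0],[4,1,0],[-1,4,1]] U=[[-2,4,-2],[0,3,-5],[0,0,-1]]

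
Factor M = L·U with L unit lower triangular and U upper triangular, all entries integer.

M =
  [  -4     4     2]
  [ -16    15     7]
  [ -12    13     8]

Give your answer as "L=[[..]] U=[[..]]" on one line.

  r1 -= 4·r0 → [0,-1,-1]
  r2 -= 3·r0 → [0,1,2]
  r2 -= -1·r1 → [0,0,1]

L=[[1,0,0],[4,1,0],[3,-1,1]] U=[[-4,4,2],[0,-1,-1],[0,0,1]]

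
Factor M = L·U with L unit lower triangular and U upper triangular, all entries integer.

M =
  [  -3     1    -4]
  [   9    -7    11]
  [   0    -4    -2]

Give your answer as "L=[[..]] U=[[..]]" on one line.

  r1 -= -3·r0 → [0,-4,-1]
  r2 -= 0·r0 → [0,-4,-2]
  r2 -= 1·r1 → [0,0,-1]

L=[[1,0,0],[-3,1,0],[0,1,1]] U=[[-3,1,-4],[0,-4,-1],[0,0,-1]]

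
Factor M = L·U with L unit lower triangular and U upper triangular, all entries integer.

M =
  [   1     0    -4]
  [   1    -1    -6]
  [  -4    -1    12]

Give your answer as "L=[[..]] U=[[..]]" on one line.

L=[[1,0,0],[1,1,0],[-4,1,1]] U=[[1,0,-4],[0,-1,-2],[0,0,-2]]

  R1 -= 1·R0 → [0,-1,-2]
  R2 -= -4·R0 → [0,-1,-4]
  R2 -= 1·R1 → [0,0,-2]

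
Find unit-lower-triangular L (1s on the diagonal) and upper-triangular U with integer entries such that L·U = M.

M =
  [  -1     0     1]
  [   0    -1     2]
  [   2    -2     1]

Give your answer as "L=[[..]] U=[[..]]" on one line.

L=[[1,0,0],[0,1,0],[-2,2,1]] U=[[-1,0,1],[0,-1,2],[0,0,-1]]

  R1 -= 0·R0 → [0,-1,2]
  R2 -= -2·R0 → [0,-2,3]
  R2 -= 2·R1 → [0,0,-1]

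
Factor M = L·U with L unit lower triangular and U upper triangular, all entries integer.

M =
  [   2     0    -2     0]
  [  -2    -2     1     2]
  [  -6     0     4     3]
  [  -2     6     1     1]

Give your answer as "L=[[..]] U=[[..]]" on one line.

L=[[1,0,0,0],[-1,1,0,0],[-3,0,1,0],[-1,-3,2,1]] U=[[2,0,-2,0],[0,-2,-1,2],[0,0,-2,3],[0,0,0,1]]

  r1 -= -1·r0 → [0,-2,-1,2]
  r2 -= -3·r0 → [0,0,-2,3]
  r3 -= -1·r0 → [0,6,-1,1]
  r2 -= 0·r1 → [0,0,-2,3]
  r3 -= -3·r1 → [0,0,-4,7]
  r3 -= 2·r2 → [0,0,0,1]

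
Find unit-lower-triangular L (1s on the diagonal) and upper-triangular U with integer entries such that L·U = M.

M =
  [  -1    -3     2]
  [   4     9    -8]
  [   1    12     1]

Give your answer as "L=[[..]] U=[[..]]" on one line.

L=[[1,0,0],[-4,1,0],[-1,-3,1]] U=[[-1,-3,2],[0,-3,0],[0,0,3]]

  row1 -= -4·row0 → [0,-3,0]
  row2 -= -1·row0 → [0,9,3]
  row2 -= -3·row1 → [0,0,3]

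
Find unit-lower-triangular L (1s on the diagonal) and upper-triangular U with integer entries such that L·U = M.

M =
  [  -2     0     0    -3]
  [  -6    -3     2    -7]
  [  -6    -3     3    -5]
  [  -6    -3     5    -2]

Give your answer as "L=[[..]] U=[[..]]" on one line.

L=[[1,0,0,0],[3,1,0,0],[3,1,1,0],[3,1,3,1]] U=[[-2,0,0,-3],[0,-3,2,2],[0,0,1,2],[0,0,0,-1]]

  r1 -= 3·r0 → [0,-3,2,2]
  r2 -= 3·r0 → [0,-3,3,4]
  r3 -= 3·r0 → [0,-3,5,7]
  r2 -= 1·r1 → [0,0,1,2]
  r3 -= 1·r1 → [0,0,3,5]
  r3 -= 3·r2 → [0,0,0,-1]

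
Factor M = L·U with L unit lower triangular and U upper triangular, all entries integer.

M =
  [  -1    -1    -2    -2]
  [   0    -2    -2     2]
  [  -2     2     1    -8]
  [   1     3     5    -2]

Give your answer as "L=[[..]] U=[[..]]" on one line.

L=[[1,0,0,0],[0,1,0,0],[2,-2,1,0],[-1,-1,1,1]] U=[[-1,-1,-2,-2],[0,-2,-2,2],[0,0,1,0],[0,0,0,-2]]

  r1 -= 0·r0 → [0,-2,-2,2]
  r2 -= 2·r0 → [0,4,5,-4]
  r3 -= -1·r0 → [0,2,3,-4]
  r2 -= -2·r1 → [0,0,1,0]
  r3 -= -1·r1 → [0,0,1,-2]
  r3 -= 1·r2 → [0,0,0,-2]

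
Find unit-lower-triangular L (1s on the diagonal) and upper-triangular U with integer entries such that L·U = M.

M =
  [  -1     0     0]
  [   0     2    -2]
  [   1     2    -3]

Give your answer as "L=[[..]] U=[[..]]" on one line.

  r1 -= 0·r0 → [0,2,-2]
  r2 -= -1·r0 → [0,2,-3]
  r2 -= 1·r1 → [0,0,-1]

L=[[1,0,0],[0,1,0],[-1,1,1]] U=[[-1,0,0],[0,2,-2],[0,0,-1]]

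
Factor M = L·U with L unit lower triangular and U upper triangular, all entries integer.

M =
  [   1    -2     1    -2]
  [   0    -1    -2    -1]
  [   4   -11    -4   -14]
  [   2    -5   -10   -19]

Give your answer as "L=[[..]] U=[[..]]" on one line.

L=[[1,0,0,0],[0,1,0,0],[4,3,1,0],[2,1,5,1]] U=[[1,-2,1,-2],[0,-1,-2,-1],[0,0,-2,-3],[0,0,0,1]]

  row1 -= 0·row0 → [0,-1,-2,-1]
  row2 -= 4·row0 → [0,-3,-8,-6]
  row3 -= 2·row0 → [0,-1,-12,-15]
  row2 -= 3·row1 → [0,0,-2,-3]
  row3 -= 1·row1 → [0,0,-10,-14]
  row3 -= 5·row2 → [0,0,0,1]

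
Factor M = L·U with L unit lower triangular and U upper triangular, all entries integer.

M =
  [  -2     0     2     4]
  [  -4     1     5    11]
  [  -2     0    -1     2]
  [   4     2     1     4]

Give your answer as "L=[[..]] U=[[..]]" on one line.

  r1 -= 2·r0 → [0,1,1,3]
  r2 -= 1·r0 → [0,0,-3,-2]
  r3 -= -2·r0 → [0,2,5,12]
  r2 -= 0·r1 → [0,0,-3,-2]
  r3 -= 2·r1 → [0,0,3,6]
  r3 -= -1·r2 → [0,0,0,4]

L=[[1,0,0,0],[2,1,0,0],[1,0,1,0],[-2,2,-1,1]] U=[[-2,0,2,4],[0,1,1,3],[0,0,-3,-2],[0,0,0,4]]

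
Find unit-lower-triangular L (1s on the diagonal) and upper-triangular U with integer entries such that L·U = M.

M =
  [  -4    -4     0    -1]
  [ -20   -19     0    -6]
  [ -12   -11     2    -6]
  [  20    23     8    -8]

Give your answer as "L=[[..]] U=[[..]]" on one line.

L=[[1,0,0,0],[5,1,0,0],[3,1,1,0],[-5,3,4,1]] U=[[-4,-4,0,-1],[0,1,0,-1],[0,0,2,-2],[0,0,0,-2]]

  r1 -= 5·r0 → [0,1,0,-1]
  r2 -= 3·r0 → [0,1,2,-3]
  r3 -= -5·r0 → [0,3,8,-13]
  r2 -= 1·r1 → [0,0,2,-2]
  r3 -= 3·r1 → [0,0,8,-10]
  r3 -= 4·r2 → [0,0,0,-2]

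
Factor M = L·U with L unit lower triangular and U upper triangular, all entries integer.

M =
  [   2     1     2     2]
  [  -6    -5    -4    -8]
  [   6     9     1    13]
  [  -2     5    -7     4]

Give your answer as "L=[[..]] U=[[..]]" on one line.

  R1 -= -3·R0 → [0,-2,2,-2]
  R2 -= 3·R0 → [0,6,-5,7]
  R3 -= -1·R0 → [0,6,-5,6]
  R2 -= -3·R1 → [0,0,1,1]
  R3 -= -3·R1 → [0,0,1,0]
  R3 -= 1·R2 → [0,0,0,-1]

L=[[1,0,0,0],[-3,1,0,0],[3,-3,1,0],[-1,-3,1,1]] U=[[2,1,2,2],[0,-2,2,-2],[0,0,1,1],[0,0,0,-1]]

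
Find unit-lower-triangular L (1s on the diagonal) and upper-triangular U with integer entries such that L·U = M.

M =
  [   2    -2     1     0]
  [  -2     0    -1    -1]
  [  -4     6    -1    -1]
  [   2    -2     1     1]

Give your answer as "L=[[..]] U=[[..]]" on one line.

L=[[1,0,0,0],[-1,1,0,0],[-2,-1,1,0],[1,0,0,1]] U=[[2,-2,1,0],[0,-2,0,-1],[0,0,1,-2],[0,0,0,1]]

  r1 -= -1·r0 → [0,-2,0,-1]
  r2 -= -2·r0 → [0,2,1,-1]
  r3 -= 1·r0 → [0,0,0,1]
  r2 -= -1·r1 → [0,0,1,-2]
  r3 -= 0·r1 → [0,0,0,1]
  r3 -= 0·r2 → [0,0,0,1]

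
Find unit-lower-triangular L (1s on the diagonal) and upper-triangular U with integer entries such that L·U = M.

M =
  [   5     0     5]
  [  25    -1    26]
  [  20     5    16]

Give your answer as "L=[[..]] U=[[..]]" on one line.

  row1 -= 5·row0 → [0,-1,1]
  row2 -= 4·row0 → [0,5,-4]
  row2 -= -5·row1 → [0,0,1]

L=[[1,0,0],[5,1,0],[4,-5,1]] U=[[5,0,5],[0,-1,1],[0,0,1]]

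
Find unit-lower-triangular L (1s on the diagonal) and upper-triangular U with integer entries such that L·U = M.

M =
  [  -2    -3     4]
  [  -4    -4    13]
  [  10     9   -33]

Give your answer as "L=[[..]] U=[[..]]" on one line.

L=[[1,0,0],[2,1,0],[-5,-3,1]] U=[[-2,-3,4],[0,2,5],[0,0,2]]

  row1 -= 2·row0 → [0,2,5]
  row2 -= -5·row0 → [0,-6,-13]
  row2 -= -3·row1 → [0,0,2]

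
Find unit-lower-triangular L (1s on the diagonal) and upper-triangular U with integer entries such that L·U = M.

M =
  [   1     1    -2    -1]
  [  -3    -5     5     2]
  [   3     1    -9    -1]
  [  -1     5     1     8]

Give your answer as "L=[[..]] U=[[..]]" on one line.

L=[[1,0,0,0],[-3,1,0,0],[3,1,1,0],[-1,-3,2,1]] U=[[1,1,-2,-1],[0,-2,-1,-1],[0,0,-2,3],[0,0,0,-2]]

  R1 -= -3·R0 → [0,-2,-1,-1]
  R2 -= 3·R0 → [0,-2,-3,2]
  R3 -= -1·R0 → [0,6,-1,7]
  R2 -= 1·R1 → [0,0,-2,3]
  R3 -= -3·R1 → [0,0,-4,4]
  R3 -= 2·R2 → [0,0,0,-2]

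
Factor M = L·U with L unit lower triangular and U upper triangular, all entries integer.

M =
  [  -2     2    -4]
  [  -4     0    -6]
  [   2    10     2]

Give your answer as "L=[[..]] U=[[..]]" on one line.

  row1 -= 2·row0 → [0,-4,2]
  row2 -= -1·row0 → [0,12,-2]
  row2 -= -3·row1 → [0,0,4]

L=[[1,0,0],[2,1,0],[-1,-3,1]] U=[[-2,2,-4],[0,-4,2],[0,0,4]]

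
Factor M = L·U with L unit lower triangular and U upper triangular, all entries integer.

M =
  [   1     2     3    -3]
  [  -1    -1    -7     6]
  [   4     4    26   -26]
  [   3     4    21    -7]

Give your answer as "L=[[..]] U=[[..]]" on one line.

L=[[1,0,0,0],[-1,1,0,0],[4,-4,1,0],[3,-2,-2,1]] U=[[1,2,3,-3],[0,1,-4,3],[0,0,-2,-2],[0,0,0,4]]

  row1 -= -1·row0 → [0,1,-4,3]
  row2 -= 4·row0 → [0,-4,14,-14]
  row3 -= 3·row0 → [0,-2,12,2]
  row2 -= -4·row1 → [0,0,-2,-2]
  row3 -= -2·row1 → [0,0,4,8]
  row3 -= -2·row2 → [0,0,0,4]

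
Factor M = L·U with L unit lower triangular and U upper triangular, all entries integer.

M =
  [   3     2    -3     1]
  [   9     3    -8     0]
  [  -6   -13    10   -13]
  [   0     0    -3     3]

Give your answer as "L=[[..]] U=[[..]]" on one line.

L=[[1,0,0,0],[3,1,0,0],[-2,3,1,0],[0,0,-3,1]] U=[[3,2,-3,1],[0,-3,1,-3],[0,0,1,-2],[0,0,0,-3]]

  row1 -= 3·row0 → [0,-3,1,-3]
  row2 -= -2·row0 → [0,-9,4,-11]
  row3 -= 0·row0 → [0,0,-3,3]
  row2 -= 3·row1 → [0,0,1,-2]
  row3 -= 0·row1 → [0,0,-3,3]
  row3 -= -3·row2 → [0,0,0,-3]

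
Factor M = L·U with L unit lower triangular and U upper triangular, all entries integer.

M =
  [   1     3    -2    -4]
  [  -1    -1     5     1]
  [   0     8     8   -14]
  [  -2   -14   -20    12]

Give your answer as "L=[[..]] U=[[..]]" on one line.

L=[[1,0,0,0],[-1,1,0,0],[0,4,1,0],[-2,-4,3,1]] U=[[1,3,-2,-4],[0,2,3,-3],[0,0,-4,-2],[0,0,0,-2]]

  r1 -= -1·r0 → [0,2,3,-3]
  r2 -= 0·r0 → [0,8,8,-14]
  r3 -= -2·r0 → [0,-8,-24,4]
  r2 -= 4·r1 → [0,0,-4,-2]
  r3 -= -4·r1 → [0,0,-12,-8]
  r3 -= 3·r2 → [0,0,0,-2]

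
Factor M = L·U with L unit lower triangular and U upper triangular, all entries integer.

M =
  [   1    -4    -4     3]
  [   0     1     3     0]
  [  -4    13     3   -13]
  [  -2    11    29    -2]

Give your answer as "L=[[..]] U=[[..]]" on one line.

L=[[1,0,0,0],[0,1,0,0],[-4,-3,1,0],[-2,3,-3,1]] U=[[1,-4,-4,3],[0,1,3,0],[0,0,-4,-1],[0,0,0,1]]

  row1 -= 0·row0 → [0,1,3,0]
  row2 -= -4·row0 → [0,-3,-13,-1]
  row3 -= -2·row0 → [0,3,21,4]
  row2 -= -3·row1 → [0,0,-4,-1]
  row3 -= 3·row1 → [0,0,12,4]
  row3 -= -3·row2 → [0,0,0,1]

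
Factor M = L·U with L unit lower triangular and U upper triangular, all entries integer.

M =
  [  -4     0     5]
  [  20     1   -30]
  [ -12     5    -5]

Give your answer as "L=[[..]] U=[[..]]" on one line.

L=[[1,0,0],[-5,1,0],[3,5,1]] U=[[-4,0,5],[0,1,-5],[0,0,5]]

  R1 -= -5·R0 → [0,1,-5]
  R2 -= 3·R0 → [0,5,-20]
  R2 -= 5·R1 → [0,0,5]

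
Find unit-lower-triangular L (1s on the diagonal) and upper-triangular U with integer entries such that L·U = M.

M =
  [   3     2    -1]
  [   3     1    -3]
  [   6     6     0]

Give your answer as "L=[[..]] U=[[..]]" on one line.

  R1 -= 1·R0 → [0,-1,-2]
  R2 -= 2·R0 → [0,2,2]
  R2 -= -2·R1 → [0,0,-2]

L=[[1,0,0],[1,1,0],[2,-2,1]] U=[[3,2,-1],[0,-1,-2],[0,0,-2]]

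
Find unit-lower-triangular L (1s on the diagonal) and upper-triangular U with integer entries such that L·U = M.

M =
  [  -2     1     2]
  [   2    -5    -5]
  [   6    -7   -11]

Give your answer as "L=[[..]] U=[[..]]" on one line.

  row1 -= -1·row0 → [0,-4,-3]
  row2 -= -3·row0 → [0,-4,-5]
  row2 -= 1·row1 → [0,0,-2]

L=[[1,0,0],[-1,1,0],[-3,1,1]] U=[[-2,1,2],[0,-4,-3],[0,0,-2]]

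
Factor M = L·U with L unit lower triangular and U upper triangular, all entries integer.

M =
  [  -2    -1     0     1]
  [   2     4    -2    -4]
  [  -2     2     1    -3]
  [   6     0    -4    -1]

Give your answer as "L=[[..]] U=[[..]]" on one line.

  row1 -= -1·row0 → [0,3,-2,-3]
  row2 -= 1·row0 → [0,3,1,-4]
  row3 -= -3·row0 → [0,-3,-4,2]
  row2 -= 1·row1 → [0,0,3,-1]
  row3 -= -1·row1 → [0,0,-6,-1]
  row3 -= -2·row2 → [0,0,0,-3]

L=[[1,0,0,0],[-1,1,0,0],[1,1,1,0],[-3,-1,-2,1]] U=[[-2,-1,0,1],[0,3,-2,-3],[0,0,3,-1],[0,0,0,-3]]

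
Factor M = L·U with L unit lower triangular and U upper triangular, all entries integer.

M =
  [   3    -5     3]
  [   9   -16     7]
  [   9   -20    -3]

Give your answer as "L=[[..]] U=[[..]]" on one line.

  r1 -= 3·r0 → [0,-1,-2]
  r2 -= 3·r0 → [0,-5,-12]
  r2 -= 5·r1 → [0,0,-2]

L=[[1,0,0],[3,1,0],[3,5,1]] U=[[3,-5,3],[0,-1,-2],[0,0,-2]]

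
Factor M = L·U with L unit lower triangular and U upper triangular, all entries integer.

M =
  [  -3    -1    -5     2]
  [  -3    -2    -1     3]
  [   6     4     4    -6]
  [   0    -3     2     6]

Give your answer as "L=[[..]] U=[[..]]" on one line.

L=[[1,0,0,0],[1,1,0,0],[-2,-2,1,0],[0,3,-5,1]] U=[[-3,-1,-5,2],[0,-1,4,1],[0,0,2,0],[0,0,0,3]]

  r1 -= 1·r0 → [0,-1,4,1]
  r2 -= -2·r0 → [0,2,-6,-2]
  r3 -= 0·r0 → [0,-3,2,6]
  r2 -= -2·r1 → [0,0,2,0]
  r3 -= 3·r1 → [0,0,-10,3]
  r3 -= -5·r2 → [0,0,0,3]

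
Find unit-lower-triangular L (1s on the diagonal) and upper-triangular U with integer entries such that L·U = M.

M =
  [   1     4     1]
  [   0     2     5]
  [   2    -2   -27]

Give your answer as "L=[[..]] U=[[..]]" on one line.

  R1 -= 0·R0 → [0,2,5]
  R2 -= 2·R0 → [0,-10,-29]
  R2 -= -5·R1 → [0,0,-4]

L=[[1,0,0],[0,1,0],[2,-5,1]] U=[[1,4,1],[0,2,5],[0,0,-4]]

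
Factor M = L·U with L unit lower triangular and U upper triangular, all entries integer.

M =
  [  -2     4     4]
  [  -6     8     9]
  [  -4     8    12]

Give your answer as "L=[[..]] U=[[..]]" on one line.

  r1 -= 3·r0 → [0,-4,-3]
  r2 -= 2·r0 → [0,0,4]
  r2 -= 0·r1 → [0,0,4]

L=[[1,0,0],[3,1,0],[2,0,1]] U=[[-2,4,4],[0,-4,-3],[0,0,4]]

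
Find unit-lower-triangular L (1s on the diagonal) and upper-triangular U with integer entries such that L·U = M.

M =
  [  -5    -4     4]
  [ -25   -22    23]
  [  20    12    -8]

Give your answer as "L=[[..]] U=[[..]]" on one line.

  R1 -= 5·R0 → [0,-2,3]
  R2 -= -4·R0 → [0,-4,8]
  R2 -= 2·R1 → [0,0,2]

L=[[1,0,0],[5,1,0],[-4,2,1]] U=[[-5,-4,4],[0,-2,3],[0,0,2]]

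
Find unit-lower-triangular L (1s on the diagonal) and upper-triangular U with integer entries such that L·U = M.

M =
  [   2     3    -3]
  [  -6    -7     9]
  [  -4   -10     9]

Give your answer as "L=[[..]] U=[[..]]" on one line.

  R1 -= -3·R0 → [0,2,0]
  R2 -= -2·R0 → [0,-4,3]
  R2 -= -2·R1 → [0,0,3]

L=[[1,0,0],[-3,1,0],[-2,-2,1]] U=[[2,3,-3],[0,2,0],[0,0,3]]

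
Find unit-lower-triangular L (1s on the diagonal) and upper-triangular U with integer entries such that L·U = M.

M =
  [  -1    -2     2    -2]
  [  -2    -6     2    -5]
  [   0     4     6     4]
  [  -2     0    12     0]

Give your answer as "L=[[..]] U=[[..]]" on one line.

  r1 -= 2·r0 → [0,-2,-2,-1]
  r2 -= 0·r0 → [0,4,6,4]
  r3 -= 2·r0 → [0,4,8,4]
  r2 -= -2·r1 → [0,0,2,2]
  r3 -= -2·r1 → [0,0,4,2]
  r3 -= 2·r2 → [0,0,0,-2]

L=[[1,0,0,0],[2,1,0,0],[0,-2,1,0],[2,-2,2,1]] U=[[-1,-2,2,-2],[0,-2,-2,-1],[0,0,2,2],[0,0,0,-2]]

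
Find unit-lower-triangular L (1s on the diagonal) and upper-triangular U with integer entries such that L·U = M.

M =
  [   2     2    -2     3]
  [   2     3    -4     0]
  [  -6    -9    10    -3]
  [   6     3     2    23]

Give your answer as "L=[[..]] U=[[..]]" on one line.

  r1 -= 1·r0 → [0,1,-2,-3]
  r2 -= -3·r0 → [0,-3,4,6]
  r3 -= 3·r0 → [0,-3,8,14]
  r2 -= -3·r1 → [0,0,-2,-3]
  r3 -= -3·r1 → [0,0,2,5]
  r3 -= -1·r2 → [0,0,0,2]

L=[[1,0,0,0],[1,1,0,0],[-3,-3,1,0],[3,-3,-1,1]] U=[[2,2,-2,3],[0,1,-2,-3],[0,0,-2,-3],[0,0,0,2]]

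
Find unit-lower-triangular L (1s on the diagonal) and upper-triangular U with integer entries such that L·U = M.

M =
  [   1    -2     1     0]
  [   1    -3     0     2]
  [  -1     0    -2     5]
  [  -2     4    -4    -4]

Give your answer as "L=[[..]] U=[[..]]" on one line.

  R1 -= 1·R0 → [0,-1,-1,2]
  R2 -= -1·R0 → [0,-2,-1,5]
  R3 -= -2·R0 → [0,0,-2,-4]
  R2 -= 2·R1 → [0,0,1,1]
  R3 -= 0·R1 → [0,0,-2,-4]
  R3 -= -2·R2 → [0,0,0,-2]

L=[[1,0,0,0],[1,1,0,0],[-1,2,1,0],[-2,0,-2,1]] U=[[1,-2,1,0],[0,-1,-1,2],[0,0,1,1],[0,0,0,-2]]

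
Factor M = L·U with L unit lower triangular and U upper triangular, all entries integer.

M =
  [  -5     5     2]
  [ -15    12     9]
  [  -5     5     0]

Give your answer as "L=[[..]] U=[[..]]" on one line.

  row1 -= 3·row0 → [0,-3,3]
  row2 -= 1·row0 → [0,0,-2]
  row2 -= 0·row1 → [0,0,-2]

L=[[1,0,0],[3,1,0],[1,0,1]] U=[[-5,5,2],[0,-3,3],[0,0,-2]]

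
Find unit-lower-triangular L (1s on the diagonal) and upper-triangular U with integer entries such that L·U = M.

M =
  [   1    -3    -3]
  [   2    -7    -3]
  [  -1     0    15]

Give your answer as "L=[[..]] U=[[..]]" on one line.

  row1 -= 2·row0 → [0,-1,3]
  row2 -= -1·row0 → [0,-3,12]
  row2 -= 3·row1 → [0,0,3]

L=[[1,0,0],[2,1,0],[-1,3,1]] U=[[1,-3,-3],[0,-1,3],[0,0,3]]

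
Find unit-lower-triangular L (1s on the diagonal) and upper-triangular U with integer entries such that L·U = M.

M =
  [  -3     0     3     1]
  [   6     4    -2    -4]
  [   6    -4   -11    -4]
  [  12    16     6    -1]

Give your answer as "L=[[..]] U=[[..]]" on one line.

  r1 -= -2·r0 → [0,4,4,-2]
  r2 -= -2·r0 → [0,-4,-5,-2]
  r3 -= -4·r0 → [0,16,18,3]
  r2 -= -1·r1 → [0,0,-1,-4]
  r3 -= 4·r1 → [0,0,2,11]
  r3 -= -2·r2 → [0,0,0,3]

L=[[1,0,0,0],[-2,1,0,0],[-2,-1,1,0],[-4,4,-2,1]] U=[[-3,0,3,1],[0,4,4,-2],[0,0,-1,-4],[0,0,0,3]]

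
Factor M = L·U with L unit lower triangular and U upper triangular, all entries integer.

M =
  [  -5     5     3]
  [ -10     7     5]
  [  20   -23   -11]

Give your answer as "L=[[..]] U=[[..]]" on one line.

L=[[1,0,0],[2,1,0],[-4,1,1]] U=[[-5,5,3],[0,-3,-1],[0,0,2]]

  row1 -= 2·row0 → [0,-3,-1]
  row2 -= -4·row0 → [0,-3,1]
  row2 -= 1·row1 → [0,0,2]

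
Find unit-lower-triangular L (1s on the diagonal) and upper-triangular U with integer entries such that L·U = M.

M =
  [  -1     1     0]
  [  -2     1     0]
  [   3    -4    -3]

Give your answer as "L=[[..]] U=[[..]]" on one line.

  R1 -= 2·R0 → [0,-1,0]
  R2 -= -3·R0 → [0,-1,-3]
  R2 -= 1·R1 → [0,0,-3]

L=[[1,0,0],[2,1,0],[-3,1,1]] U=[[-1,1,0],[0,-1,0],[0,0,-3]]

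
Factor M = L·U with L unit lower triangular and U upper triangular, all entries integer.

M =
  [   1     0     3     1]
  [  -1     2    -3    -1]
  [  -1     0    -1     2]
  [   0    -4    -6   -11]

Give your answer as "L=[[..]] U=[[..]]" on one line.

  R1 -= -1·R0 → [0,2,0,0]
  R2 -= -1·R0 → [0,0,2,3]
  R3 -= 0·R0 → [0,-4,-6,-11]
  R2 -= 0·R1 → [0,0,2,3]
  R3 -= -2·R1 → [0,0,-6,-11]
  R3 -= -3·R2 → [0,0,0,-2]

L=[[1,0,0,0],[-1,1,0,0],[-1,0,1,0],[0,-2,-3,1]] U=[[1,0,3,1],[0,2,0,0],[0,0,2,3],[0,0,0,-2]]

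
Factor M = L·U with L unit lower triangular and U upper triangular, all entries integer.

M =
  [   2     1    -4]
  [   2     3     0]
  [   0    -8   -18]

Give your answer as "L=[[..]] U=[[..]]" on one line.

L=[[1,0,0],[1,1,0],[0,-4,1]] U=[[2,1,-4],[0,2,4],[0,0,-2]]

  R1 -= 1·R0 → [0,2,4]
  R2 -= 0·R0 → [0,-8,-18]
  R2 -= -4·R1 → [0,0,-2]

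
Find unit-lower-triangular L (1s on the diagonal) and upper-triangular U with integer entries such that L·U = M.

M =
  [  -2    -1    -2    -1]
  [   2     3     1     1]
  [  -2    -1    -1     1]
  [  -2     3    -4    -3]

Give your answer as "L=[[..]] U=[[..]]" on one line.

L=[[1,0,0,0],[-1,1,0,0],[1,0,1,0],[1,2,0,1]] U=[[-2,-1,-2,-1],[0,2,-1,0],[0,0,1,2],[0,0,0,-2]]

  R1 -= -1·R0 → [0,2,-1,0]
  R2 -= 1·R0 → [0,0,1,2]
  R3 -= 1·R0 → [0,4,-2,-2]
  R2 -= 0·R1 → [0,0,1,2]
  R3 -= 2·R1 → [0,0,0,-2]
  R3 -= 0·R2 → [0,0,0,-2]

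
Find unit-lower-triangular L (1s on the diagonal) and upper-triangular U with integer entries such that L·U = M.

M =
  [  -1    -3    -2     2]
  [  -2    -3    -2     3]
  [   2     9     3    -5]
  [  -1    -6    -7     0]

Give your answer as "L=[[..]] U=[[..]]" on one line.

L=[[1,0,0,0],[2,1,0,0],[-2,1,1,0],[1,-1,1,1]] U=[[-1,-3,-2,2],[0,3,2,-1],[0,0,-3,0],[0,0,0,-3]]

  r1 -= 2·r0 → [0,3,2,-1]
  r2 -= -2·r0 → [0,3,-1,-1]
  r3 -= 1·r0 → [0,-3,-5,-2]
  r2 -= 1·r1 → [0,0,-3,0]
  r3 -= -1·r1 → [0,0,-3,-3]
  r3 -= 1·r2 → [0,0,0,-3]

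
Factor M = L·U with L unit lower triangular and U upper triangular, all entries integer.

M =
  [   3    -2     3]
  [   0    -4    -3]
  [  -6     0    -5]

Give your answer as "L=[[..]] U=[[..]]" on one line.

L=[[1,0,0],[0,1,0],[-2,1,1]] U=[[3,-2,3],[0,-4,-3],[0,0,4]]

  row1 -= 0·row0 → [0,-4,-3]
  row2 -= -2·row0 → [0,-4,1]
  row2 -= 1·row1 → [0,0,4]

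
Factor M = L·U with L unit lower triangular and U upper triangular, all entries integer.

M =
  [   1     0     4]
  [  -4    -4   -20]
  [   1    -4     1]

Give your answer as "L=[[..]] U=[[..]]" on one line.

  r1 -= -4·r0 → [0,-4,-4]
  r2 -= 1·r0 → [0,-4,-3]
  r2 -= 1·r1 → [0,0,1]

L=[[1,0,0],[-4,1,0],[1,1,1]] U=[[1,0,4],[0,-4,-4],[0,0,1]]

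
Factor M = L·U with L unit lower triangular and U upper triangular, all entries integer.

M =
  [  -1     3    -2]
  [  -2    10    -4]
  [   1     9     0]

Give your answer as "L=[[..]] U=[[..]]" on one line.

L=[[1,0,0],[2,1,0],[-1,3,1]] U=[[-1,3,-2],[0,4,0],[0,0,-2]]

  row1 -= 2·row0 → [0,4,0]
  row2 -= -1·row0 → [0,12,-2]
  row2 -= 3·row1 → [0,0,-2]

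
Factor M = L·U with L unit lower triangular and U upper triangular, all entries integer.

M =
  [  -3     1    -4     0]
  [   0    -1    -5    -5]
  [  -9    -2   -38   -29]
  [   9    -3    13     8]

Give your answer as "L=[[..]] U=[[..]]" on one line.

  R1 -= 0·R0 → [0,-1,-5,-5]
  R2 -= 3·R0 → [0,-5,-26,-29]
  R3 -= -3·R0 → [0,0,1,8]
  R2 -= 5·R1 → [0,0,-1,-4]
  R3 -= 0·R1 → [0,0,1,8]
  R3 -= -1·R2 → [0,0,0,4]

L=[[1,0,0,0],[0,1,0,0],[3,5,1,0],[-3,0,-1,1]] U=[[-3,1,-4,0],[0,-1,-5,-5],[0,0,-1,-4],[0,0,0,4]]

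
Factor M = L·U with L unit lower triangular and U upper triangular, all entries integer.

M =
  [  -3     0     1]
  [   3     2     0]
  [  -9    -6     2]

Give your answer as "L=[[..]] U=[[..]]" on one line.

  r1 -= -1·r0 → [0,2,1]
  r2 -= 3·r0 → [0,-6,-1]
  r2 -= -3·r1 → [0,0,2]

L=[[1,0,0],[-1,1,0],[3,-3,1]] U=[[-3,0,1],[0,2,1],[0,0,2]]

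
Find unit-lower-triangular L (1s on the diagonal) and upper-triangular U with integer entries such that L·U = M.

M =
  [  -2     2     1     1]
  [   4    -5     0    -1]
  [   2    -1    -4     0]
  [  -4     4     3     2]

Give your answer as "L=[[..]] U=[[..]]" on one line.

  R1 -= -2·R0 → [0,-1,2,1]
  R2 -= -1·R0 → [0,1,-3,1]
  R3 -= 2·R0 → [0,0,1,0]
  R2 -= -1·R1 → [0,0,-1,2]
  R3 -= 0·R1 → [0,0,1,0]
  R3 -= -1·R2 → [0,0,0,2]

L=[[1,0,0,0],[-2,1,0,0],[-1,-1,1,0],[2,0,-1,1]] U=[[-2,2,1,1],[0,-1,2,1],[0,0,-1,2],[0,0,0,2]]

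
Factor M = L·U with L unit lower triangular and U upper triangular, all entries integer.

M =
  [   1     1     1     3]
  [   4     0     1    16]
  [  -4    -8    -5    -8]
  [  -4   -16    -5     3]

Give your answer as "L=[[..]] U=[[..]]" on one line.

  row1 -= 4·row0 → [0,-4,-3,4]
  row2 -= -4·row0 → [0,-4,-1,4]
  row3 -= -4·row0 → [0,-12,-1,15]
  row2 -= 1·row1 → [0,0,2,0]
  row3 -= 3·row1 → [0,0,8,3]
  row3 -= 4·row2 → [0,0,0,3]

L=[[1,0,0,0],[4,1,0,0],[-4,1,1,0],[-4,3,4,1]] U=[[1,1,1,3],[0,-4,-3,4],[0,0,2,0],[0,0,0,3]]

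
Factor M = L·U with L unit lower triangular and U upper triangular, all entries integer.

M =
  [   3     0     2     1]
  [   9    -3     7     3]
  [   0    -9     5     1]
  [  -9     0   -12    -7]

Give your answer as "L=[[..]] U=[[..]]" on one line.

L=[[1,0,0,0],[3,1,0,0],[0,3,1,0],[-3,0,-3,1]] U=[[3,0,2,1],[0,-3,1,0],[0,0,2,1],[0,0,0,-1]]

  row1 -= 3·row0 → [0,-3,1,0]
  row2 -= 0·row0 → [0,-9,5,1]
  row3 -= -3·row0 → [0,0,-6,-4]
  row2 -= 3·row1 → [0,0,2,1]
  row3 -= 0·row1 → [0,0,-6,-4]
  row3 -= -3·row2 → [0,0,0,-1]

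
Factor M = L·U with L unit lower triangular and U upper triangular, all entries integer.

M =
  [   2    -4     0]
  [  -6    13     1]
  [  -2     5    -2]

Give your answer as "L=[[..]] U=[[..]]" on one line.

L=[[1,0,0],[-3,1,0],[-1,1,1]] U=[[2,-4,0],[0,1,1],[0,0,-3]]

  r1 -= -3·r0 → [0,1,1]
  r2 -= -1·r0 → [0,1,-2]
  r2 -= 1·r1 → [0,0,-3]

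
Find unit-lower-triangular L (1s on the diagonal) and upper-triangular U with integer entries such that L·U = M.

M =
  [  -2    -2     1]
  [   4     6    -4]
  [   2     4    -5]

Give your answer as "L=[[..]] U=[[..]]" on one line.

  R1 -= -2·R0 → [0,2,-2]
  R2 -= -1·R0 → [0,2,-4]
  R2 -= 1·R1 → [0,0,-2]

L=[[1,0,0],[-2,1,0],[-1,1,1]] U=[[-2,-2,1],[0,2,-2],[0,0,-2]]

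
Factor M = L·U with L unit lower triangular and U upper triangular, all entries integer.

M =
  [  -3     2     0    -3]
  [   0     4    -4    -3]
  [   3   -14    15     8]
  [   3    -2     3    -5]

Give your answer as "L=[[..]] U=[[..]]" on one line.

L=[[1,0,0,0],[0,1,0,0],[-1,-3,1,0],[-1,0,1,1]] U=[[-3,2,0,-3],[0,4,-4,-3],[0,0,3,-4],[0,0,0,-4]]

  r1 -= 0·r0 → [0,4,-4,-3]
  r2 -= -1·r0 → [0,-12,15,5]
  r3 -= -1·r0 → [0,0,3,-8]
  r2 -= -3·r1 → [0,0,3,-4]
  r3 -= 0·r1 → [0,0,3,-8]
  r3 -= 1·r2 → [0,0,0,-4]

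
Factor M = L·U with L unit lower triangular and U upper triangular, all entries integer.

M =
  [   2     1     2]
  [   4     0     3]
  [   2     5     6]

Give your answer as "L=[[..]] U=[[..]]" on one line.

  R1 -= 2·R0 → [0,-2,-1]
  R2 -= 1·R0 → [0,4,4]
  R2 -= -2·R1 → [0,0,2]

L=[[1,0,0],[2,1,0],[1,-2,1]] U=[[2,1,2],[0,-2,-1],[0,0,2]]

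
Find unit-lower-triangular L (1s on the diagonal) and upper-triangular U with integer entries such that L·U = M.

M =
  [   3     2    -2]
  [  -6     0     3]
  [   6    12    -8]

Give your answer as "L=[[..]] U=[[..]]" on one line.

L=[[1,0,0],[-2,1,0],[2,2,1]] U=[[3,2,-2],[0,4,-1],[0,0,-2]]

  R1 -= -2·R0 → [0,4,-1]
  R2 -= 2·R0 → [0,8,-4]
  R2 -= 2·R1 → [0,0,-2]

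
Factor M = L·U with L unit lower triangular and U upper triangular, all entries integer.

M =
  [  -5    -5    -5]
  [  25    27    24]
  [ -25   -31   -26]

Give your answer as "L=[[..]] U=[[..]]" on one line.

  R1 -= -5·R0 → [0,2,-1]
  R2 -= 5·R0 → [0,-6,-1]
  R2 -= -3·R1 → [0,0,-4]

L=[[1,0,0],[-5,1,0],[5,-3,1]] U=[[-5,-5,-5],[0,2,-1],[0,0,-4]]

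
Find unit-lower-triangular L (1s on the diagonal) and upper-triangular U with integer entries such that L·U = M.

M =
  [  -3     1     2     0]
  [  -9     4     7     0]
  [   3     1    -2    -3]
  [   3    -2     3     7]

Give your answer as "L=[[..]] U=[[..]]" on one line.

  row1 -= 3·row0 → [0,1,1,0]
  row2 -= -1·row0 → [0,2,0,-3]
  row3 -= -1·row0 → [0,-1,5,7]
  row2 -= 2·row1 → [0,0,-2,-3]
  row3 -= -1·row1 → [0,0,6,7]
  row3 -= -3·row2 → [0,0,0,-2]

L=[[1,0,0,0],[3,1,0,0],[-1,2,1,0],[-1,-1,-3,1]] U=[[-3,1,2,0],[0,1,1,0],[0,0,-2,-3],[0,0,0,-2]]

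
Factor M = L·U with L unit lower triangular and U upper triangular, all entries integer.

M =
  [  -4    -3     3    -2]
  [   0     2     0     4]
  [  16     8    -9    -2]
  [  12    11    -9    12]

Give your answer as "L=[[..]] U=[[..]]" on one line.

L=[[1,0,0,0],[0,1,0,0],[-4,-2,1,0],[-3,1,0,1]] U=[[-4,-3,3,-2],[0,2,0,4],[0,0,3,-2],[0,0,0,2]]

  row1 -= 0·row0 → [0,2,0,4]
  row2 -= -4·row0 → [0,-4,3,-10]
  row3 -= -3·row0 → [0,2,0,6]
  row2 -= -2·row1 → [0,0,3,-2]
  row3 -= 1·row1 → [0,0,0,2]
  row3 -= 0·row2 → [0,0,0,2]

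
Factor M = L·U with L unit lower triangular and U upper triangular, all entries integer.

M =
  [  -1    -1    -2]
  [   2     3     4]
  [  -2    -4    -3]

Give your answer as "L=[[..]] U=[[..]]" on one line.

L=[[1,0,0],[-2,1,0],[2,-2,1]] U=[[-1,-1,-2],[0,1,0],[0,0,1]]

  R1 -= -2·R0 → [0,1,0]
  R2 -= 2·R0 → [0,-2,1]
  R2 -= -2·R1 → [0,0,1]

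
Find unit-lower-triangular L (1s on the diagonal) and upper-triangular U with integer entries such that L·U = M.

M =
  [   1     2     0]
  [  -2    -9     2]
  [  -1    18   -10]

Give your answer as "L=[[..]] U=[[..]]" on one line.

  r1 -= -2·r0 → [0,-5,2]
  r2 -= -1·r0 → [0,20,-10]
  r2 -= -4·r1 → [0,0,-2]

L=[[1,0,0],[-2,1,0],[-1,-4,1]] U=[[1,2,0],[0,-5,2],[0,0,-2]]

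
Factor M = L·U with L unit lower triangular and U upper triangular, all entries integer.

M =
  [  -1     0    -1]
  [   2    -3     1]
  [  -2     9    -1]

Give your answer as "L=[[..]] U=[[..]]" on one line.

L=[[1,0,0],[-2,1,0],[2,-3,1]] U=[[-1,0,-1],[0,-3,-1],[0,0,-2]]

  R1 -= -2·R0 → [0,-3,-1]
  R2 -= 2·R0 → [0,9,1]
  R2 -= -3·R1 → [0,0,-2]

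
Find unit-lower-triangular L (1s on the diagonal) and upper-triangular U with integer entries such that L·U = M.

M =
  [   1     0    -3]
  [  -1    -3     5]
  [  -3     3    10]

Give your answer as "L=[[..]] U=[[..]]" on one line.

  r1 -= -1·r0 → [0,-3,2]
  r2 -= -3·r0 → [0,3,1]
  r2 -= -1·r1 → [0,0,3]

L=[[1,0,0],[-1,1,0],[-3,-1,1]] U=[[1,0,-3],[0,-3,2],[0,0,3]]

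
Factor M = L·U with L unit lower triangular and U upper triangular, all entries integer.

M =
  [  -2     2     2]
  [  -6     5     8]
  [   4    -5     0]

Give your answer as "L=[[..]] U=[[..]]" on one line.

L=[[1,0,0],[3,1,0],[-2,1,1]] U=[[-2,2,2],[0,-1,2],[0,0,2]]

  R1 -= 3·R0 → [0,-1,2]
  R2 -= -2·R0 → [0,-1,4]
  R2 -= 1·R1 → [0,0,2]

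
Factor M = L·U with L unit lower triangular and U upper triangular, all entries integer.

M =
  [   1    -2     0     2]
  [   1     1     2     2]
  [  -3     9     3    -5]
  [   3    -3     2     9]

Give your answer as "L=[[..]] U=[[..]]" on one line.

  row1 -= 1·row0 → [0,3,2,0]
  row2 -= -3·row0 → [0,3,3,1]
  row3 -= 3·row0 → [0,3,2,3]
  row2 -= 1·row1 → [0,0,1,1]
  row3 -= 1·row1 → [0,0,0,3]
  row3 -= 0·row2 → [0,0,0,3]

L=[[1,0,0,0],[1,1,0,0],[-3,1,1,0],[3,1,0,1]] U=[[1,-2,0,2],[0,3,2,0],[0,0,1,1],[0,0,0,3]]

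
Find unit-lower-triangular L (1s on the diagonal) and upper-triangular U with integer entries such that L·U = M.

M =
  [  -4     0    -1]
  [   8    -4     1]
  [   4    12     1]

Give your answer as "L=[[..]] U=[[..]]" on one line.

L=[[1,0,0],[-2,1,0],[-1,-3,1]] U=[[-4,0,-1],[0,-4,-1],[0,0,-3]]

  r1 -= -2·r0 → [0,-4,-1]
  r2 -= -1·r0 → [0,12,0]
  r2 -= -3·r1 → [0,0,-3]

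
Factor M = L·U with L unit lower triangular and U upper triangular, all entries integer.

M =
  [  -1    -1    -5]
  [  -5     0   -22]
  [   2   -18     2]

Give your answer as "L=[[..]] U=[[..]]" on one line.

L=[[1,0,0],[5,1,0],[-2,-4,1]] U=[[-1,-1,-5],[0,5,3],[0,0,4]]

  R1 -= 5·R0 → [0,5,3]
  R2 -= -2·R0 → [0,-20,-8]
  R2 -= -4·R1 → [0,0,4]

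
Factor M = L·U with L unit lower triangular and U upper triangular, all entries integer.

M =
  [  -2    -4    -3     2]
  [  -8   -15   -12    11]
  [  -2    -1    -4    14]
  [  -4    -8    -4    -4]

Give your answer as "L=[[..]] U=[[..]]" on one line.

  row1 -= 4·row0 → [0,1,0,3]
  row2 -= 1·row0 → [0,3,-1,12]
  row3 -= 2·row0 → [0,0,2,-8]
  row2 -= 3·row1 → [0,0,-1,3]
  row3 -= 0·row1 → [0,0,2,-8]
  row3 -= -2·row2 → [0,0,0,-2]

L=[[1,0,0,0],[4,1,0,0],[1,3,1,0],[2,0,-2,1]] U=[[-2,-4,-3,2],[0,1,0,3],[0,0,-1,3],[0,0,0,-2]]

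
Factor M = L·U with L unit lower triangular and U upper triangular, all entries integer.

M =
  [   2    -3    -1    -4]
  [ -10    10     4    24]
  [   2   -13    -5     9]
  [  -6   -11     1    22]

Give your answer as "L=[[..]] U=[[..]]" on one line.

  row1 -= -5·row0 → [0,-5,-1,4]
  row2 -= 1·row0 → [0,-10,-4,13]
  row3 -= -3·row0 → [0,-20,-2,10]
  row2 -= 2·row1 → [0,0,-2,5]
  row3 -= 4·row1 → [0,0,2,-6]
  row3 -= -1·row2 → [0,0,0,-1]

L=[[1,0,0,0],[-5,1,0,0],[1,2,1,0],[-3,4,-1,1]] U=[[2,-3,-1,-4],[0,-5,-1,4],[0,0,-2,5],[0,0,0,-1]]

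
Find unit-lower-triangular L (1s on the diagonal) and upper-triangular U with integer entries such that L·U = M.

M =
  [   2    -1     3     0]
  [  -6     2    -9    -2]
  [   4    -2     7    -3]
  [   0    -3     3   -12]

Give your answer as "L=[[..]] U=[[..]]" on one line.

  R1 -= -3·R0 → [0,-1,0,-2]
  R2 -= 2·R0 → [0,0,1,-3]
  R3 -= 0·R0 → [0,-3,3,-12]
  R2 -= 0·R1 → [0,0,1,-3]
  R3 -= 3·R1 → [0,0,3,-6]
  R3 -= 3·R2 → [0,0,0,3]

L=[[1,0,0,0],[-3,1,0,0],[2,0,1,0],[0,3,3,1]] U=[[2,-1,3,0],[0,-1,0,-2],[0,0,1,-3],[0,0,0,3]]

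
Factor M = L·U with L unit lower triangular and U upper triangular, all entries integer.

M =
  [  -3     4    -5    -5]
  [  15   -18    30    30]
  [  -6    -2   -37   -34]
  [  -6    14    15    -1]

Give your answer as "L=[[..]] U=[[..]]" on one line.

L=[[1,0,0,0],[-5,1,0,0],[2,-5,1,0],[2,3,-5,1]] U=[[-3,4,-5,-5],[0,2,5,5],[0,0,-2,1],[0,0,0,-1]]

  r1 -= -5·r0 → [0,2,5,5]
  r2 -= 2·r0 → [0,-10,-27,-24]
  r3 -= 2·r0 → [0,6,25,9]
  r2 -= -5·r1 → [0,0,-2,1]
  r3 -= 3·r1 → [0,0,10,-6]
  r3 -= -5·r2 → [0,0,0,-1]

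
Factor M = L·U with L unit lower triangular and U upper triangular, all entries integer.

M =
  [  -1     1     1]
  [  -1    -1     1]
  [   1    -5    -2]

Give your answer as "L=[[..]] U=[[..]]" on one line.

  R1 -= 1·R0 → [0,-2,0]
  R2 -= -1·R0 → [0,-4,-1]
  R2 -= 2·R1 → [0,0,-1]

L=[[1,0,0],[1,1,0],[-1,2,1]] U=[[-1,1,1],[0,-2,0],[0,0,-1]]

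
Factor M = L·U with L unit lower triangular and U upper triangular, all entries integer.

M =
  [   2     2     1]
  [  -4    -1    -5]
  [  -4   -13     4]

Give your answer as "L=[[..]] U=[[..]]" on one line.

  row1 -= -2·row0 → [0,3,-3]
  row2 -= -2·row0 → [0,-9,6]
  row2 -= -3·row1 → [0,0,-3]

L=[[1,0,0],[-2,1,0],[-2,-3,1]] U=[[2,2,1],[0,3,-3],[0,0,-3]]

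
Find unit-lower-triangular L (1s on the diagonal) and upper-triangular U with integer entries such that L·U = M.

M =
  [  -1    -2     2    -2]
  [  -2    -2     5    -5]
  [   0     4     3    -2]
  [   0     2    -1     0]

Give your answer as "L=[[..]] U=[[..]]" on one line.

L=[[1,0,0,0],[2,1,0,0],[0,2,1,0],[0,1,-2,1]] U=[[-1,-2,2,-2],[0,2,1,-1],[0,0,1,0],[0,0,0,1]]

  r1 -= 2·r0 → [0,2,1,-1]
  r2 -= 0·r0 → [0,4,3,-2]
  r3 -= 0·r0 → [0,2,-1,0]
  r2 -= 2·r1 → [0,0,1,0]
  r3 -= 1·r1 → [0,0,-2,1]
  r3 -= -2·r2 → [0,0,0,1]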